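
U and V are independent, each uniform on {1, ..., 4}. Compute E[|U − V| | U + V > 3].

P(U + V > 3) = 13/16.
Summing |U−V|·P(x,y) over outcomes with U + V > 3 gives 9/8.
E[|U − V| | U + V > 3] = (9/8) / (13/16) = 18/13.

18/13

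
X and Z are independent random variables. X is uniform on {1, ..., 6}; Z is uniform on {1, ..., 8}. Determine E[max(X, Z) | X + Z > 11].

P(X + Z > 11) = 1/8.
Summing max(X,Z)·P(x,y) over outcomes with X + Z > 11 gives 11/12.
E[max(X, Z) | X + Z > 11] = (11/12) / (1/8) = 22/3.

22/3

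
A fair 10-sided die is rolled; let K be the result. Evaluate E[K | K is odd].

Given K is odd, K is equally likely to be any of {1, 3, 5, 7, 9}.
E[K | K is odd] = (1 + 3 + 5 + 7 + 9) / 5 = 5.

5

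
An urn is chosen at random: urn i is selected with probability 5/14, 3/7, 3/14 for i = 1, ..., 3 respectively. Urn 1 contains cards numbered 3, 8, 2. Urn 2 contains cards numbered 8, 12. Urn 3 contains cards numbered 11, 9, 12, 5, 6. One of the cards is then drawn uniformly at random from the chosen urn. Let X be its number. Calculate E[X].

E[X | urn 1] = (3+8+2)/3 = 13/3.
E[X | urn 2] = (8+12)/2 = 10.
E[X | urn 3] = (11+9+12+5+6)/5 = 43/5.
By the law of total expectation,
E[X] = (5/14)·(13/3) + (3/7)·(10) + (3/14)·(43/5) = 806/105.

806/105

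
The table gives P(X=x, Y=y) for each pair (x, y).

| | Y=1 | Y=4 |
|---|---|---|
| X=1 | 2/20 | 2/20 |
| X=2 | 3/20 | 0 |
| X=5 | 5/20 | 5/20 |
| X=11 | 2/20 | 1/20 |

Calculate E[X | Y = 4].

19/4

P(Y = 4) = 2/5.
Σ X·P over the event = 1·(2/20) + 5·(5/20) + 11·(1/20) = 19/10.
E[X | Y = 4] = (19/10) / (2/5) = 19/4.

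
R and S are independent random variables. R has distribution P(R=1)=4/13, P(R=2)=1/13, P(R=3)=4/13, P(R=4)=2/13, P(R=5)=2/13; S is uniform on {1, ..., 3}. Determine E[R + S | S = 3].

P(S = 3) = 1/3.
Summing (R+S)·P(x,y) over outcomes with S = 3 gives 25/13.
E[R + S | S = 3] = (25/13) / (1/3) = 75/13.

75/13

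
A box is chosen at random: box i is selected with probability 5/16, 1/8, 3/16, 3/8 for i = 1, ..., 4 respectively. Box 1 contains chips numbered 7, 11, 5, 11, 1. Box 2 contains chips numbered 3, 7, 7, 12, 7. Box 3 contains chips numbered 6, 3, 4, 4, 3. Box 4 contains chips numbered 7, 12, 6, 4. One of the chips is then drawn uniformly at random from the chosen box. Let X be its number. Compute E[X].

1049/160

E[X | box 1] = (7+11+5+11+1)/5 = 7.
E[X | box 2] = (3+7+7+12+7)/5 = 36/5.
E[X | box 3] = (6+3+4+4+3)/5 = 4.
E[X | box 4] = (7+12+6+4)/4 = 29/4.
By the law of total expectation,
E[X] = (5/16)·(7) + (1/8)·(36/5) + (3/16)·(4) + (3/8)·(29/4) = 1049/160.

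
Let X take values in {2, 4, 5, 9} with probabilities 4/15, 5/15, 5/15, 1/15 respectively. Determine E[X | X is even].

P(X is even) = 3/5.
Σ over the event: 2·4/15 + 4·1/3 = 28/15.
E[X | X is even] = (28/15) / (3/5) = 28/9.

28/9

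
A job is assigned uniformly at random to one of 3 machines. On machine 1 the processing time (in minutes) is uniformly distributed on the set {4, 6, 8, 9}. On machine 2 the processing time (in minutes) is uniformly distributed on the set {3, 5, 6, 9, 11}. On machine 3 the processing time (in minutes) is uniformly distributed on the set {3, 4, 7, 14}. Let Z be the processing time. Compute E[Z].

E[Z | machine 1] = (4+6+8+9)/4 = 27/4.
E[Z | machine 2] = (3+5+6+9+11)/5 = 34/5.
E[Z | machine 3] = (3+4+7+14)/4 = 7.
By the law of total expectation,
E[Z] = (1/3)·(27/4) + (1/3)·(34/5) + (1/3)·(7) = 137/20.

137/20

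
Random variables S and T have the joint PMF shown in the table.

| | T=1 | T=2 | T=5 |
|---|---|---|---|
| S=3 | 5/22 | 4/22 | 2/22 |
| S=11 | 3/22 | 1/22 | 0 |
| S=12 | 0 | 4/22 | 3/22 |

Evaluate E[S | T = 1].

P(T = 1) = 4/11.
Summing S·P(S=x,T=y) over the conditioning event gives 24/11.
E[S | T = 1] = (24/11) / (4/11) = 6.

6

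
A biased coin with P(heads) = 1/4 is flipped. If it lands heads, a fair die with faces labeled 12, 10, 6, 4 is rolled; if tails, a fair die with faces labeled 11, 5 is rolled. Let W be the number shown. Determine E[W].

8

E[W | heads] = (12+10+6+4)/4 = 8.
E[W | tails] = (11+5)/2 = 8.
E[W] = (1/4)·(8) + (3/4)·(8) = 8.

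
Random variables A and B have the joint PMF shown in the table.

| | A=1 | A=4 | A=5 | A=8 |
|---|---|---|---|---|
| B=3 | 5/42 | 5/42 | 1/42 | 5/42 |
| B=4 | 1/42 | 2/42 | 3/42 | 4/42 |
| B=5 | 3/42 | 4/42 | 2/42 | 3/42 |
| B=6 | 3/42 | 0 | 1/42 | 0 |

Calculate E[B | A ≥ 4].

4

P(A ≥ 4) = 5/7.
Summing B·P(A=x,B=y) over the conditioning event gives 20/7.
E[B | A ≥ 4] = (20/7) / (5/7) = 4.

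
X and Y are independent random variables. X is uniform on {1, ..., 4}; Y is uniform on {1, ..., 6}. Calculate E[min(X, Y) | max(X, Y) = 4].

Outcomes with max(X, Y) = 4: (1,4), (2,4), (3,4), (4,1), (4,2), (4,3), (4,4), each with probability 1/24.
E[min(X, Y) | max(X, Y) = 4] = (1 + 2 + 3 + 1 + 2 + 3 + 4) / 7 = 16/7.

16/7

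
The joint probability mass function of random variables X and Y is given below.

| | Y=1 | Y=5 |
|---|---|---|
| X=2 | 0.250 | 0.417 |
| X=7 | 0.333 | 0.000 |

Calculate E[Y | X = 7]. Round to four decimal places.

P(X = 7) = 0.333.
Σ Y·P over the event = 1·(0.333) = 0.333.
E[Y | X = 7] = (0.333) / (0.333) = 1.0000.

1.0000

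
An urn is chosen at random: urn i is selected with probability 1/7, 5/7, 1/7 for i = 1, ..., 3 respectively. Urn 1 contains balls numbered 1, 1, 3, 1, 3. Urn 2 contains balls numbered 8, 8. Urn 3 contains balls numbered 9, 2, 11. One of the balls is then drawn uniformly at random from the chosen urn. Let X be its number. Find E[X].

737/105

E[X | urn 1] = (1+1+3+1+3)/5 = 9/5.
E[X | urn 2] = (8+8)/2 = 8.
E[X | urn 3] = (9+2+11)/3 = 22/3.
E[X] = (1/7)·(9/5) + (5/7)·(8) + (1/7)·(22/3) = 737/105.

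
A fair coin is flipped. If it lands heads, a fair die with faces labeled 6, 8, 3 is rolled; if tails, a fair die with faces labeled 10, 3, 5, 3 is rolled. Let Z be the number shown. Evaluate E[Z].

131/24

E[Z | heads] = (6+8+3)/3 = 17/3.
E[Z | tails] = (10+3+5+3)/4 = 21/4.
By the law of total expectation,
E[Z] = (1/2)·(17/3) + (1/2)·(21/4) = 131/24.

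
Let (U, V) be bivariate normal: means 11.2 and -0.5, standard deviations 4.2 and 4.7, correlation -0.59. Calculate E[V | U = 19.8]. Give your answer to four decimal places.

The regression of V on U has slope ρ·σ_V/σ_U and passes through (μ_U, μ_V).
E[V | U=19.8] = -0.5 + (-0.59)·(4.7/4.2)·(19.8 − (11.2)) = -0.5 + (-0.660238)·(8.6) = -6.1780.

-6.1780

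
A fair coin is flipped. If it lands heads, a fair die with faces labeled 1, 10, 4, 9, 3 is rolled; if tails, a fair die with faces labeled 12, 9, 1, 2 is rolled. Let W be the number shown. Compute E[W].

57/10

E[W | heads] = (1+10+4+9+3)/5 = 27/5.
E[W | tails] = (12+9+1+2)/4 = 6.
E[W] = (1/2)·(27/5) + (1/2)·(6) = 57/10.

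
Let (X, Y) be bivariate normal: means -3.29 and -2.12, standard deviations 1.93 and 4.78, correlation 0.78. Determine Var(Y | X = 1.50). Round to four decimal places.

For a bivariate normal, Var(Y | X=x) = σ_Y²(1 − ρ²).
Var(Y | X=1.50) = (4.78)²·(1 − (0.78)²) = 22.8484·0.3916 = 8.9474.

8.9474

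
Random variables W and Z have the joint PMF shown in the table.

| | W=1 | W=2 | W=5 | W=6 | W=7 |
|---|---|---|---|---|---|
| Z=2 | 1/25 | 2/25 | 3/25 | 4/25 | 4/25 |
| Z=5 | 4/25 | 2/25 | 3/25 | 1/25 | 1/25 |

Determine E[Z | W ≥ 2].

P(W ≥ 2) = 4/5.
Σ Z·P over the event = 2·(2/25) + 5·(2/25) + 2·(3/25) + 5·(3/25) + 2·(4/25) + 5·(1/25) + 2·(4/25) + 5·(1/25) = 61/25.
E[Z | W ≥ 2] = (61/25) / (4/5) = 61/20.

61/20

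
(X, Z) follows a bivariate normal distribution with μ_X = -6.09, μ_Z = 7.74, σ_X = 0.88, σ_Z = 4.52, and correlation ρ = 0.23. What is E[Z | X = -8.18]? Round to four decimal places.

5.2710

For a bivariate normal, E[Z | X=x] = μ_Z + ρ·(σ_Z/σ_X)·(x − μ_X).
E[Z | X=-8.18] = 7.74 + (0.23)·(4.52/0.88)·(-8.18 − (-6.09)) = 7.74 + (1.18136)·(-2.09) = 5.2710.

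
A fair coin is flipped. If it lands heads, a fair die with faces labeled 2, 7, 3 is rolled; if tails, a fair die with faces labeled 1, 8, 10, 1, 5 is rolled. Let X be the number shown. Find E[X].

E[X | heads] = (2+7+3)/3 = 4.
E[X | tails] = (1+8+10+1+5)/5 = 5.
E[X] = (1/2)·(4) + (1/2)·(5) = 9/2.

9/2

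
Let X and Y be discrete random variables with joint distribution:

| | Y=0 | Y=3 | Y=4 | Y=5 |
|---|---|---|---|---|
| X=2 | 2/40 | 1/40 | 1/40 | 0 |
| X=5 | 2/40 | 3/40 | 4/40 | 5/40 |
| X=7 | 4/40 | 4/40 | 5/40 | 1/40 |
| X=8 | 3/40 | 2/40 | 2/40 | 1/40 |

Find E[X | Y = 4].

P(Y = 4) = 3/10.
Summing X·P(X=x,Y=y) over the conditioning event gives 73/40.
E[X | Y = 4] = (73/40) / (3/10) = 73/12.

73/12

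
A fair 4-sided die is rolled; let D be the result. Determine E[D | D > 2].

Given D > 2, D is equally likely to be any of {3, 4}.
E[D | D > 2] = (3 + 4) / 2 = 7/2.

7/2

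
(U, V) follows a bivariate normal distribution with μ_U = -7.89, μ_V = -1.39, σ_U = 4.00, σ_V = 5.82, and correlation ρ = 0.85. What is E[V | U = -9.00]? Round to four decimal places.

-2.7628

The regression of V on U has slope ρ·σ_V/σ_U and passes through (μ_U, μ_V).
E[V | U=-9.00] = -1.39 + (0.85)·(5.82/4.00)·(-9.00 − (-7.89)) = -1.39 + (1.2368)·(-1.11) = -2.7628.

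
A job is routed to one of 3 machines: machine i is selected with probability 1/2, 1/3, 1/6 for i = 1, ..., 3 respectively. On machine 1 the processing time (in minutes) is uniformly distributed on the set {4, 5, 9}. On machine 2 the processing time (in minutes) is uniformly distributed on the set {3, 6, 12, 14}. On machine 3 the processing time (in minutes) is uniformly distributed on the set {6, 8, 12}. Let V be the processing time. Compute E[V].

265/36

E[V | machine 1] = (4+5+9)/3 = 6.
E[V | machine 2] = (3+6+12+14)/4 = 35/4.
E[V | machine 3] = (6+8+12)/3 = 26/3.
By the law of total expectation,
E[V] = (1/2)·(6) + (1/3)·(35/4) + (1/6)·(26/3) = 265/36.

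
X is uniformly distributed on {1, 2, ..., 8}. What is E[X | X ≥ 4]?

Given X ≥ 4, X is equally likely to be any of {4, 5, 6, 7, 8}.
E[X | X ≥ 4] = (4 + 5 + 6 + 7 + 8) / 5 = 6.

6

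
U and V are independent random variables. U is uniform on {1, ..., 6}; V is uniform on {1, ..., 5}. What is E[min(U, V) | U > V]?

P(U > V) = 1/2.
Summing min(U,V)·P(x,y) over outcomes with U > V gives 7/6.
E[min(U, V) | U > V] = (7/6) / (1/2) = 7/3.

7/3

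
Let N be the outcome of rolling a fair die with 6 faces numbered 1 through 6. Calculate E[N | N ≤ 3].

Given N ≤ 3, N is equally likely to be any of {1, 2, 3}.
E[N | N ≤ 3] = (1 + 2 + 3) / 3 = 2.

2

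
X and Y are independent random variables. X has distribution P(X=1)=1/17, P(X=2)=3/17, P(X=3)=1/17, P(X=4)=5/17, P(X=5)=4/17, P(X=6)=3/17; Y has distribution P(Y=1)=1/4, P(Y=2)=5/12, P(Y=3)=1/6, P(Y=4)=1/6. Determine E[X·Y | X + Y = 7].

P(X + Y = 7) = 41/204.
Summing XY·P(x,y) over outcomes with X + Y = 7 gives 199/102.
E[X·Y | X + Y = 7] = (199/102) / (41/204) = 398/41.

398/41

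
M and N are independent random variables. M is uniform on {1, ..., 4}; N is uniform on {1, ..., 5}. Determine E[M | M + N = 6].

P(M + N = 6) = 1/5.
Summing M·P(x,y) over outcomes with M + N = 6 gives 1/2.
E[M | M + N = 6] = (1/2) / (1/5) = 5/2.

5/2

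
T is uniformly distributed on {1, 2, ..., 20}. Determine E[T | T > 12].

Given T > 12, T is equally likely to be any of {13, 14, 15, 16, 17, 18, 19, 20}.
E[T | T > 12] = (13 + 14 + 15 + 16 + 17 + 18 + 19 + 20) / 8 = 33/2.

33/2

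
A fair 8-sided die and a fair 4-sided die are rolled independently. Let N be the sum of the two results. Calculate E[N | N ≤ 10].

190/29

P(N ≤ 10) = 29/32.
E[N | N ≤ 10] = (95/16) / (29/32) = 190/29.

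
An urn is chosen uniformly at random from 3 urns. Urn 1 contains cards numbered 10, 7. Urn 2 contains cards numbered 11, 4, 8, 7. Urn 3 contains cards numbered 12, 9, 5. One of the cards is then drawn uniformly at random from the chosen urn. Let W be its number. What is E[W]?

74/9

E[W | urn 1] = (10+7)/2 = 17/2.
E[W | urn 2] = (11+4+8+7)/4 = 15/2.
E[W | urn 3] = (12+9+5)/3 = 26/3.
E[W] = (1/3)·(17/2) + (1/3)·(15/2) + (1/3)·(26/3) = 74/9.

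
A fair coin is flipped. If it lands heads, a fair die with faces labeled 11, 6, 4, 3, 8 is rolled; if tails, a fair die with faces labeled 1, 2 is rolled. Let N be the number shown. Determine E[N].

E[N | heads] = (11+6+4+3+8)/5 = 32/5.
E[N | tails] = (1+2)/2 = 3/2.
By the law of total expectation,
E[N] = (1/2)·(32/5) + (1/2)·(3/2) = 79/20.

79/20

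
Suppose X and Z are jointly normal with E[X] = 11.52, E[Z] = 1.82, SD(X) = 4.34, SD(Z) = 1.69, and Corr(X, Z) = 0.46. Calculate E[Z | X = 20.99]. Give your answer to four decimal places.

For a bivariate normal, E[Z | X=x] = μ_Z + ρ·(σ_Z/σ_X)·(x − μ_X).
E[Z | X=20.99] = 1.82 + (0.46)·(1.69/4.34)·(20.99 − (11.52)) = 1.82 + (0.17912)·(9.47) = 3.5163.

3.5163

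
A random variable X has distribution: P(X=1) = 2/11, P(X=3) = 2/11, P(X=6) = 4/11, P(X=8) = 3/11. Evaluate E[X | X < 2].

1

P(X < 2) = 2/11.
Σ over the event: 1·2/11 = 2/11.
E[X | X < 2] = (2/11) / (2/11) = 1.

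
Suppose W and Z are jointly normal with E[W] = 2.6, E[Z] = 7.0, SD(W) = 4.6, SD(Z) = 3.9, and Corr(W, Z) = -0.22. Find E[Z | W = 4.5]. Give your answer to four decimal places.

E[Z | W=x] = μ_Z + ρ(σ_Z/σ_W)(x − μ_W) for jointly normal variables.
E[Z | W=4.5] = 7.0 + (-0.22)·(3.9/4.6)·(4.5 − (2.6)) = 7.0 + (-0.18652)·(1.9) = 6.6456.

6.6456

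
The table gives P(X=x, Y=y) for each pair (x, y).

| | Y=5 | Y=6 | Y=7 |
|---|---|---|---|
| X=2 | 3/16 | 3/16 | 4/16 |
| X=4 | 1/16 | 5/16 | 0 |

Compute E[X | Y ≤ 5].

P(Y ≤ 5) = 1/4.
Σ X·P over the event = 2·(3/16) + 4·(1/16) = 5/8.
E[X | Y ≤ 5] = (5/8) / (1/4) = 5/2.

5/2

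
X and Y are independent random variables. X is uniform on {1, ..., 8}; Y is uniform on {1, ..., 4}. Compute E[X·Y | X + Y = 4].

10/3

Outcomes with X + Y = 4: (1,3), (2,2), (3,1), each with probability 1/32.
E[X·Y | X + Y = 4] = (3 + 4 + 3) / 3 = 10/3.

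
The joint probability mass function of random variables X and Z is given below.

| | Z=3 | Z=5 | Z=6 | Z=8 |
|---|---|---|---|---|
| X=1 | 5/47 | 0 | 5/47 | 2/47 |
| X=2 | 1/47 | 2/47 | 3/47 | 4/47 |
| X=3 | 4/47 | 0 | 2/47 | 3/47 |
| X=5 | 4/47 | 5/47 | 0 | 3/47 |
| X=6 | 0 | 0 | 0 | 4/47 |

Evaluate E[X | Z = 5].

P(Z = 5) = 7/47.
Σ X·P over the event = 2·(2/47) + 5·(5/47) = 29/47.
E[X | Z = 5] = (29/47) / (7/47) = 29/7.

29/7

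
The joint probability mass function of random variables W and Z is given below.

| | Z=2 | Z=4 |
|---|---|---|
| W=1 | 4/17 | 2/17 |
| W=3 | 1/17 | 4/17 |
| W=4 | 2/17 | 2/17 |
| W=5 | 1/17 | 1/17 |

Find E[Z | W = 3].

P(W = 3) = 5/17.
Σ Z·P over the event = 2·(1/17) + 4·(4/17) = 18/17.
E[Z | W = 3] = (18/17) / (5/17) = 18/5.

18/5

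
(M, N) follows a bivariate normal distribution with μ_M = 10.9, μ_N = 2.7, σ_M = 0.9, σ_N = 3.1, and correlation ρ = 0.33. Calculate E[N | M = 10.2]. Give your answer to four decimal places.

1.9043

The regression of N on M has slope ρ·σ_N/σ_M and passes through (μ_M, μ_N).
E[N | M=10.2] = 2.7 + (0.33)·(3.1/0.9)·(10.2 − (10.9)) = 2.7 + (1.1367)·(-0.7) = 1.9043.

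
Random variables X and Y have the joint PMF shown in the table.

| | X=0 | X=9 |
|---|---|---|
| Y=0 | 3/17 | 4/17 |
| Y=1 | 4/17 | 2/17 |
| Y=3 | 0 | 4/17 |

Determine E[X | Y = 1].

P(Y = 1) = 6/17.
Σ X·P over the event = 0·(4/17) + 9·(2/17) = 18/17.
E[X | Y = 1] = (18/17) / (6/17) = 3.

3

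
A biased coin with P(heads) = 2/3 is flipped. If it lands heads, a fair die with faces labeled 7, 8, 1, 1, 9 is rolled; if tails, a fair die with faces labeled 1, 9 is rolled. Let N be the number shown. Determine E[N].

E[N | heads] = (7+8+1+1+9)/5 = 26/5.
E[N | tails] = (1+9)/2 = 5.
By the law of total expectation,
E[N] = (2/3)·(26/5) + (1/3)·(5) = 77/15.

77/15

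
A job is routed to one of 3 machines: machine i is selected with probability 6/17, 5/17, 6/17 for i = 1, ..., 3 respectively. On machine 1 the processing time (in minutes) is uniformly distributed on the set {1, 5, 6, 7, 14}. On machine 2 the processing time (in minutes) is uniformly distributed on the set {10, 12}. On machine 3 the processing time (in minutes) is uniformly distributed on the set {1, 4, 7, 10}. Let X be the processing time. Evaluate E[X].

E[X | machine 1] = (1+5+6+7+14)/5 = 33/5.
E[X | machine 2] = (10+12)/2 = 11.
E[X | machine 3] = (1+4+7+10)/4 = 11/2.
By the law of total expectation,
E[X] = (6/17)·(33/5) + (5/17)·(11) + (6/17)·(11/2) = 638/85.

638/85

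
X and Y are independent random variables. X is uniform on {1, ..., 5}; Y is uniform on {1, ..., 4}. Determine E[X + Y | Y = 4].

Outcomes with Y = 4: (1,4), (2,4), (3,4), (4,4), (5,4), each with probability 1/20.
E[X + Y | Y = 4] = (5 + 6 + 7 + 8 + 9) / 5 = 7.

7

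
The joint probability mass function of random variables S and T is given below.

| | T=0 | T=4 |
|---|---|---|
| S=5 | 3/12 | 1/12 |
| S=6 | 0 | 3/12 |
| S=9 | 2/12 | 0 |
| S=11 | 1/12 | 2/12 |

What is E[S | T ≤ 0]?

22/3

P(T ≤ 0) = 1/2.
Σ S·P over the event = 5·(3/12) + 9·(2/12) + 11·(1/12) = 11/3.
E[S | T ≤ 0] = (11/3) / (1/2) = 22/3.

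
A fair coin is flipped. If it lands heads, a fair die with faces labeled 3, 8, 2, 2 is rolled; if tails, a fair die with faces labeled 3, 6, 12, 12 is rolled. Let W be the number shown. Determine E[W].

6

E[W | heads] = (3+8+2+2)/4 = 15/4.
E[W | tails] = (3+6+12+12)/4 = 33/4.
E[W] = (1/2)·(15/4) + (1/2)·(33/4) = 6.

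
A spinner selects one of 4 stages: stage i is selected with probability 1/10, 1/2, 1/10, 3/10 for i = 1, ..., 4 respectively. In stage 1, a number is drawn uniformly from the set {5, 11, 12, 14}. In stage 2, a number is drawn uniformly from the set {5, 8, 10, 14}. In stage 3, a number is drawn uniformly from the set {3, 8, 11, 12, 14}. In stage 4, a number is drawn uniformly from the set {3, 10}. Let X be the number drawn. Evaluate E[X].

1717/200

E[X | stage 1] = (5+11+12+14)/4 = 21/2.
E[X | stage 2] = (5+8+10+14)/4 = 37/4.
E[X | stage 3] = (3+8+11+12+14)/5 = 48/5.
E[X | stage 4] = (3+10)/2 = 13/2.
E[X] = (1/10)·(21/2) + (1/2)·(37/4) + (1/10)·(48/5) + (3/10)·(13/2) = 1717/200.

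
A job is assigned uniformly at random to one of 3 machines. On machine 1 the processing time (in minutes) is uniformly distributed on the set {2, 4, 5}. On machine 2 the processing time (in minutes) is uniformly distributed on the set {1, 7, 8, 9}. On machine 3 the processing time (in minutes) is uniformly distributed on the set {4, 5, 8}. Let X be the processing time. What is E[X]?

187/36

E[X | machine 1] = (2+4+5)/3 = 11/3.
E[X | machine 2] = (1+7+8+9)/4 = 25/4.
E[X | machine 3] = (4+5+8)/3 = 17/3.
By the law of total expectation,
E[X] = (1/3)·(11/3) + (1/3)·(25/4) + (1/3)·(17/3) = 187/36.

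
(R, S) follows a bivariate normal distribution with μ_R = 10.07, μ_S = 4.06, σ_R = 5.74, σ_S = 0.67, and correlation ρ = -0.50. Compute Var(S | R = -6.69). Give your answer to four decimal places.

0.3367

The conditional variance in a bivariate normal is σ_S²(1 − ρ²), independent of x.
Var(S | R=-6.69) = (0.67)²·(1 − (-0.50)²) = 0.4489·0.75 = 0.3367.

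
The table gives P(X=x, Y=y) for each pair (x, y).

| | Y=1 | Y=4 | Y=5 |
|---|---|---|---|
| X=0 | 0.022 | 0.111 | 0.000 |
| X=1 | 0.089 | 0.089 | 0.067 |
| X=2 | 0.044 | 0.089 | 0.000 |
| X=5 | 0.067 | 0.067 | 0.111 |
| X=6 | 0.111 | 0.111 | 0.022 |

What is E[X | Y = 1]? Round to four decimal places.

P(Y = 1) = 0.333.
Σ X·P over the event = 0·(0.022) + 1·(0.089) + 2·(0.044) + 5·(0.067) + 6·(0.111) = 1.178.
E[X | Y = 1] = (1.178) / (0.333) = 3.5375.

3.5375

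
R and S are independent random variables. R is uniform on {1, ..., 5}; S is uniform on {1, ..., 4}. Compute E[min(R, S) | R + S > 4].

33/14

P(R + S > 4) = 7/10.
Summing min(R,S)·P(x,y) over outcomes with R + S > 4 gives 33/20.
E[min(R, S) | R + S > 4] = (33/20) / (7/10) = 33/14.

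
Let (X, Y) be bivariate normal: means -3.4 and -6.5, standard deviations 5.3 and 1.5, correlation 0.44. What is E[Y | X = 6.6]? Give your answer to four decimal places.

For a bivariate normal, E[Y | X=x] = μ_Y + ρ·(σ_Y/σ_X)·(x − μ_X).
E[Y | X=6.6] = -6.5 + (0.44)·(1.5/5.3)·(6.6 − (-3.4)) = -6.5 + (0.12453)·(10) = -5.2547.

-5.2547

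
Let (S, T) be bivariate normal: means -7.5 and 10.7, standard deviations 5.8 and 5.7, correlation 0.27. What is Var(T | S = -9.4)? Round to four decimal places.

The conditional variance in a bivariate normal is σ_T²(1 − ρ²), independent of x.
Var(T | S=-9.4) = (5.7)²·(1 − (0.27)²) = 32.49·0.9271 = 30.1215.

30.1215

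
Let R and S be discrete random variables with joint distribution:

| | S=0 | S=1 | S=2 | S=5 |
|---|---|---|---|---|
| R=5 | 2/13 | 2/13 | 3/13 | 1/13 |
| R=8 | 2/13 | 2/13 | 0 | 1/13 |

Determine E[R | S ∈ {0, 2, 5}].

P(S ∈ {0, 2, 5}) = 9/13.
Σ R·P over the event = 5·(2/13) + 5·(3/13) + 5·(1/13) + 8·(2/13) + 8·(1/13) = 54/13.
E[R | S ∈ {0, 2, 5}] = (54/13) / (9/13) = 6.

6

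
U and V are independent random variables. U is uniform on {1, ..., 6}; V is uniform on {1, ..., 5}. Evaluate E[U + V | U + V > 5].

31/4

P(U + V > 5) = 2/3.
Summing (U+V)·P(x,y) over outcomes with U + V > 5 gives 31/6.
E[U + V | U + V > 5] = (31/6) / (2/3) = 31/4.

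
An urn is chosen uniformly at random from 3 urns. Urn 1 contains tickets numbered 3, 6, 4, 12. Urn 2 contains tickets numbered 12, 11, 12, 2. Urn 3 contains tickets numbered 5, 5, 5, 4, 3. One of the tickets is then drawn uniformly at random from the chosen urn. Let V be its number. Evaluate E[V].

E[V | urn 1] = (3+6+4+12)/4 = 25/4.
E[V | urn 2] = (12+11+12+2)/4 = 37/4.
E[V | urn 3] = (5+5+5+4+3)/5 = 22/5.
By the law of total expectation,
E[V] = (1/3)·(25/4) + (1/3)·(37/4) + (1/3)·(22/5) = 199/30.

199/30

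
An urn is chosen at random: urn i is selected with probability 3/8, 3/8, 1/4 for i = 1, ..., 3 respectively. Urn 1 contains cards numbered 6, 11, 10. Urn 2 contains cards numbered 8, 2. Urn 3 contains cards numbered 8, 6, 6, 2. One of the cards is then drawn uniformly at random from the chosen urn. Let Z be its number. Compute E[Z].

E[Z | urn 1] = (6+11+10)/3 = 9.
E[Z | urn 2] = (8+2)/2 = 5.
E[Z | urn 3] = (8+6+6+2)/4 = 11/2.
By the law of total expectation,
E[Z] = (3/8)·(9) + (3/8)·(5) + (1/4)·(11/2) = 53/8.

53/8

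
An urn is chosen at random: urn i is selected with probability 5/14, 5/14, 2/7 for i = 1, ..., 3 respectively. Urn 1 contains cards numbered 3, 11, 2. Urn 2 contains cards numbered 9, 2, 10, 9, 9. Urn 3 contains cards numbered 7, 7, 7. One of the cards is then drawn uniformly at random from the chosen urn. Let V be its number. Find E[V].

E[V | urn 1] = (3+11+2)/3 = 16/3.
E[V | urn 2] = (9+2+10+9+9)/5 = 39/5.
E[V | urn 3] = (7+7+7)/3 = 7.
By the law of total expectation,
E[V] = (5/14)·(16/3) + (5/14)·(39/5) + (2/7)·(7) = 281/42.

281/42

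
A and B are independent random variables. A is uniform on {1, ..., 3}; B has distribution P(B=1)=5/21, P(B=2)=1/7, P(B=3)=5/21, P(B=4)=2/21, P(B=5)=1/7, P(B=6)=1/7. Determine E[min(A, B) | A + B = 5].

9/5

P(A + B = 5) = 10/63.
Summing min(A,B)·P(x,y) over outcomes with A + B = 5 gives 2/7.
E[min(A, B) | A + B = 5] = (2/7) / (10/63) = 9/5.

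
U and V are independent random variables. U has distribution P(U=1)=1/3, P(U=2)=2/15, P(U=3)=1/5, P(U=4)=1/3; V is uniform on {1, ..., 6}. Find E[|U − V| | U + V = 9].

7/4

P(U + V = 9) = 4/45.
Summing |U−V|·P(x,y) over outcomes with U + V = 9 gives 7/45.
E[|U − V| | U + V = 9] = (7/45) / (4/45) = 7/4.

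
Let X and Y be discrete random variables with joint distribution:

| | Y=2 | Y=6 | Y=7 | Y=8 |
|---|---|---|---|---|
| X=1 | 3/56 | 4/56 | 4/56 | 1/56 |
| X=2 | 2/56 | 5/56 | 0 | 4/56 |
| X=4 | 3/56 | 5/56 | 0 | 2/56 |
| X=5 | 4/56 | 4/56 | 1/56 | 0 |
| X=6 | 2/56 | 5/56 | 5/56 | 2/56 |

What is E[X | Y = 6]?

P(Y = 6) = 23/56.
Summing X·P(X=x,Y=y) over the conditioning event gives 3/2.
E[X | Y = 6] = (3/2) / (23/56) = 84/23.

84/23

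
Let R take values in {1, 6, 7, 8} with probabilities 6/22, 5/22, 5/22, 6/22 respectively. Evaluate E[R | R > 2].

113/16

P(R > 2) = 8/11.
Σ over the event: 6·5/22 + 7·5/22 + 8·3/11 = 113/22.
E[R | R > 2] = (113/22) / (8/11) = 113/16.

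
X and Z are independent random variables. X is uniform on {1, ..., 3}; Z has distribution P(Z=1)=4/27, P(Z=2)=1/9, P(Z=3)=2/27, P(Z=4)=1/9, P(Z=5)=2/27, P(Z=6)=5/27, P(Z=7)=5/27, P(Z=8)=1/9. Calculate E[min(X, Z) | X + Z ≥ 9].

29/12

P(X + Z ≥ 9) = 8/27.
Summing min(X,Z)·P(x,y) over outcomes with X + Z ≥ 9 gives 58/81.
E[min(X, Z) | X + Z ≥ 9] = (58/81) / (8/27) = 29/12.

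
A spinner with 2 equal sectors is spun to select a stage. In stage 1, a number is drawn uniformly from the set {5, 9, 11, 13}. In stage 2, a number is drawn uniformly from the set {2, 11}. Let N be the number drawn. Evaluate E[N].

E[N | stage 1] = (5+9+11+13)/4 = 19/2.
E[N | stage 2] = (2+11)/2 = 13/2.
By the law of total expectation,
E[N] = (1/2)·(19/2) + (1/2)·(13/2) = 8.

8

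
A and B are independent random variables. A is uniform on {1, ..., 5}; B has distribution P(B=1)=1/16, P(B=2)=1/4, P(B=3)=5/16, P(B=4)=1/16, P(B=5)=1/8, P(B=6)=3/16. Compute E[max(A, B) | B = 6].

6

P(B = 6) = 3/16.
Summing max(A,B)·P(x,y) over outcomes with B = 6 gives 9/8.
E[max(A, B) | B = 6] = (9/8) / (3/16) = 6.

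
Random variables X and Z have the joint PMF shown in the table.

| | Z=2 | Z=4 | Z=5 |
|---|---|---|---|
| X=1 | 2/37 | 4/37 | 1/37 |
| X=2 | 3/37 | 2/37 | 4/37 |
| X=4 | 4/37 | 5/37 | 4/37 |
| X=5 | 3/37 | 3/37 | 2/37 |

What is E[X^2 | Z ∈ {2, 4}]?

160/13

P(Z ∈ {2, 4}) = 26/37.
Σ X^2·P over the event = 1·(2/37) + 1·(4/37) + 4·(3/37) + 4·(2/37) + 16·(4/37) + 16·(5/37) + 25·(3/37) + 25·(3/37) = 320/37.
E[X^2 | Z ∈ {2, 4}] = (320/37) / (26/37) = 160/13.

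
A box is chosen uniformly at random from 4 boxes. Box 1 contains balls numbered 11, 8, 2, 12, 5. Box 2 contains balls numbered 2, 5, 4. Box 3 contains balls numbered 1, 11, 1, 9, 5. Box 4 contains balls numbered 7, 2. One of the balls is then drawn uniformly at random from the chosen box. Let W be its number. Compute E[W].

127/24

E[W | box 1] = (11+8+2+12+5)/5 = 38/5.
E[W | box 2] = (2+5+4)/3 = 11/3.
E[W | box 3] = (1+11+1+9+5)/5 = 27/5.
E[W | box 4] = (7+2)/2 = 9/2.
By the law of total expectation,
E[W] = (1/4)·(38/5) + (1/4)·(11/3) + (1/4)·(27/5) + (1/4)·(9/2) = 127/24.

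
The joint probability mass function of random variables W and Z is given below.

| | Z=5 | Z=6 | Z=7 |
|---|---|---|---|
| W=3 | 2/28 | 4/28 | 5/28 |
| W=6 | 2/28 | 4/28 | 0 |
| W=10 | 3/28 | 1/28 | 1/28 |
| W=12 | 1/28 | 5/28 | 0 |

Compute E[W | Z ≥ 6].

131/20

P(Z ≥ 6) = 5/7.
Σ W·P over the event = 3·(4/28) + 3·(5/28) + 6·(4/28) + 10·(1/28) + 10·(1/28) + 12·(5/28) = 131/28.
E[W | Z ≥ 6] = (131/28) / (5/7) = 131/20.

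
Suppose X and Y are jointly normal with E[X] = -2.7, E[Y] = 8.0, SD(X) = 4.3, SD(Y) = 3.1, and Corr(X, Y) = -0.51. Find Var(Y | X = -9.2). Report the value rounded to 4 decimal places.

7.1104

For a bivariate normal, Var(Y | X=x) = σ_Y²(1 − ρ²).
Var(Y | X=-9.2) = (3.1)²·(1 − (-0.51)²) = 9.61·0.7399 = 7.1104.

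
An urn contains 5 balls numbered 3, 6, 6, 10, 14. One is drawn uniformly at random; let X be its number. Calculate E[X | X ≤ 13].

P(X ≤ 13) = 4/5.
Σ over the event: 3·1/5 + 6·2/5 + 10·1/5 = 5.
E[X | X ≤ 13] = (5) / (4/5) = 25/4.

25/4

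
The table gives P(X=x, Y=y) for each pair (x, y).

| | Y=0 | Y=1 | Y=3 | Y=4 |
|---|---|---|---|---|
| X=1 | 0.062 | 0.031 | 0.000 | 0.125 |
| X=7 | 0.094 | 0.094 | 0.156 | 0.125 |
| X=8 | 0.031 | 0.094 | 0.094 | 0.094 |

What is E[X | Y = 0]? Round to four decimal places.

5.1765

P(Y = 0) = 0.187.
Summing X·P(X=x,Y=y) over the conditioning event gives 0.968.
E[X | Y = 0] = (0.968) / (0.187) = 5.1765.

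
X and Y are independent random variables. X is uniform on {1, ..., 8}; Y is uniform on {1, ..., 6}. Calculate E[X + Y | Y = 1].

Outcomes with Y = 1: (1,1), (2,1), (3,1), (4,1), (5,1), (6,1), (7,1), (8,1), each with probability 1/48.
E[X + Y | Y = 1] = (2 + 3 + 4 + 5 + 6 + 7 + 8 + 9) / 8 = 11/2.

11/2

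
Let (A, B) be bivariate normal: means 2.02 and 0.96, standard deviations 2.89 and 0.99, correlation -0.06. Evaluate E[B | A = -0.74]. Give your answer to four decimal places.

1.0167

The regression of B on A has slope ρ·σ_B/σ_A and passes through (μ_A, μ_B).
E[B | A=-0.74] = 0.96 + (-0.06)·(0.99/2.89)·(-0.74 − (2.02)) = 0.96 + (-0.020554)·(-2.76) = 1.0167.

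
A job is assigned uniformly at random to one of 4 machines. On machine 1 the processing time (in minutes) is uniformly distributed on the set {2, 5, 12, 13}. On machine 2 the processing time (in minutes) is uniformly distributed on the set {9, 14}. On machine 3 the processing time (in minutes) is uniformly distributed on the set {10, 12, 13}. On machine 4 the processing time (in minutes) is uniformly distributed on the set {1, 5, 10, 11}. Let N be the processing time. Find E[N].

455/48

E[N | machine 1] = (2+5+12+13)/4 = 8.
E[N | machine 2] = (9+14)/2 = 23/2.
E[N | machine 3] = (10+12+13)/3 = 35/3.
E[N | machine 4] = (1+5+10+11)/4 = 27/4.
By the law of total expectation,
E[N] = (1/4)·(8) + (1/4)·(23/2) + (1/4)·(35/3) + (1/4)·(27/4) = 455/48.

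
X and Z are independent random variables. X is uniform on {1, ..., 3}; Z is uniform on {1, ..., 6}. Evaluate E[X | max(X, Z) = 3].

P(max(X, Z) = 3) = 5/18.
Summing X·P(x,y) over outcomes with max(X, Z) = 3 gives 2/3.
E[X | max(X, Z) = 3] = (2/3) / (5/18) = 12/5.

12/5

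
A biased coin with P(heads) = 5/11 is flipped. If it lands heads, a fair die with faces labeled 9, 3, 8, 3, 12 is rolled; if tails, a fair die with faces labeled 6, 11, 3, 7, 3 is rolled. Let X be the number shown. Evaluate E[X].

71/11

E[X | heads] = (9+3+8+3+12)/5 = 7.
E[X | tails] = (6+11+3+7+3)/5 = 6.
By the law of total expectation,
E[X] = (5/11)·(7) + (6/11)·(6) = 71/11.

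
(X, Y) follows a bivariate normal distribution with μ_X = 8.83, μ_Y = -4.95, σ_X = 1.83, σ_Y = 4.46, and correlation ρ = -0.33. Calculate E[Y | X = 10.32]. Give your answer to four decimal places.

-6.1484

E[Y | X=x] = μ_Y + ρ(σ_Y/σ_X)(x − μ_X) for jointly normal variables.
E[Y | X=10.32] = -4.95 + (-0.33)·(4.46/1.83)·(10.32 − (8.83)) = -4.95 + (-0.804262)·(1.49) = -6.1484.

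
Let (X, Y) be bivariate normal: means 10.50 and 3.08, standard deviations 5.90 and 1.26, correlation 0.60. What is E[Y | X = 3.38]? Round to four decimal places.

The regression of Y on X has slope ρ·σ_Y/σ_X and passes through (μ_X, μ_Y).
E[Y | X=3.38] = 3.08 + (0.60)·(1.26/5.90)·(3.38 − (10.50)) = 3.08 + (0.128136)·(-7.12) = 2.1677.

2.1677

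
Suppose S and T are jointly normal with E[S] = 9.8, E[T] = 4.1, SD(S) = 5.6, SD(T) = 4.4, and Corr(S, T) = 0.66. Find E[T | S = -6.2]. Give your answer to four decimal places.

-4.1971

The regression of T on S has slope ρ·σ_T/σ_S and passes through (μ_S, μ_T).
E[T | S=-6.2] = 4.1 + (0.66)·(4.4/5.6)·(-6.2 − (9.8)) = 4.1 + (0.51857)·(-16) = -4.1971.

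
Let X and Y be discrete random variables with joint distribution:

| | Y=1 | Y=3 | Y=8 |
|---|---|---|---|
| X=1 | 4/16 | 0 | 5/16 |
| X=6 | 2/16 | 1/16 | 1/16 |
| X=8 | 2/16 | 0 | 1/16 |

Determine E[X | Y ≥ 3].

P(Y ≥ 3) = 1/2.
Σ X·P over the event = 1·(5/16) + 6·(1/16) + 6·(1/16) + 8·(1/16) = 25/16.
E[X | Y ≥ 3] = (25/16) / (1/2) = 25/8.

25/8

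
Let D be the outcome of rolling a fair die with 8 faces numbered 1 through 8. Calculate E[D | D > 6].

Given D > 6, D is equally likely to be any of {7, 8}.
E[D | D > 6] = (7 + 8) / 2 = 15/2.

15/2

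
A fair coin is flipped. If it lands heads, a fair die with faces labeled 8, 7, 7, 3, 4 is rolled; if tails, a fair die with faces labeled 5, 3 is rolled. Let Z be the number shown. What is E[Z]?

E[Z | heads] = (8+7+7+3+4)/5 = 29/5.
E[Z | tails] = (5+3)/2 = 4.
By the law of total expectation,
E[Z] = (1/2)·(29/5) + (1/2)·(4) = 49/10.

49/10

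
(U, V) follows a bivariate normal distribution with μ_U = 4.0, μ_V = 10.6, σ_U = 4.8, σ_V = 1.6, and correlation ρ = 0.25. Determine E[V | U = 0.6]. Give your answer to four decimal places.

10.3167

For a bivariate normal, E[V | U=x] = μ_V + ρ·(σ_V/σ_U)·(x − μ_U).
E[V | U=0.6] = 10.6 + (0.25)·(1.6/4.8)·(0.6 − (4.0)) = 10.6 + (0.083333)·(-3.4) = 10.3167.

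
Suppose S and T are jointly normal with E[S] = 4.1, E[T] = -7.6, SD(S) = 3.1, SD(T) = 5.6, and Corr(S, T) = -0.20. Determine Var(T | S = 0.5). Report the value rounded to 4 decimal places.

Var(T | S=x) = (1 − ρ²)·σ_T².
Var(T | S=0.5) = (5.6)²·(1 − (-0.20)²) = 31.36·0.96 = 30.1056.

30.1056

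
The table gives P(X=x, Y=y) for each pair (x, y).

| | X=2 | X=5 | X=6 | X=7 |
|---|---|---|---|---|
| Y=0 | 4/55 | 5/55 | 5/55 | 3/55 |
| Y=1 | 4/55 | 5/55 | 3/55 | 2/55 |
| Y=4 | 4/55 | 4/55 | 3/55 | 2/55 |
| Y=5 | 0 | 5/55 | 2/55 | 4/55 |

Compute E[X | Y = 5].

P(Y = 5) = 1/5.
Summing X·P(X=x,Y=y) over the conditioning event gives 13/11.
E[X | Y = 5] = (13/11) / (1/5) = 65/11.

65/11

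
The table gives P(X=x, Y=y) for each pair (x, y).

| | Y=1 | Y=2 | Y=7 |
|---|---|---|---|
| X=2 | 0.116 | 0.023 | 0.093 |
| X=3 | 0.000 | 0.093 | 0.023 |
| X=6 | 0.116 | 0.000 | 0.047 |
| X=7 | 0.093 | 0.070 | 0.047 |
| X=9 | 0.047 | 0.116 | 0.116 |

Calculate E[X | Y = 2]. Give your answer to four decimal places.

6.1556

P(Y = 2) = 0.302.
Σ X·P over the event = 2·(0.023) + 3·(0.093) + 7·(0.070) + 9·(0.116) = 1.859.
E[X | Y = 2] = (1.859) / (0.302) = 6.1556.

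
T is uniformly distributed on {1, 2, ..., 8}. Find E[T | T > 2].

Given T > 2, T is equally likely to be any of {3, 4, 5, 6, 7, 8}.
E[T | T > 2] = (3 + 4 + 5 + 6 + 7 + 8) / 6 = 11/2.

11/2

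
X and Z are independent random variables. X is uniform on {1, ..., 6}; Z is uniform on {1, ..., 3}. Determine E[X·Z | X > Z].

101/12

P(X > Z) = 2/3.
Summing XZ·P(x,y) over outcomes with X > Z gives 101/18.
E[X·Z | X > Z] = (101/18) / (2/3) = 101/12.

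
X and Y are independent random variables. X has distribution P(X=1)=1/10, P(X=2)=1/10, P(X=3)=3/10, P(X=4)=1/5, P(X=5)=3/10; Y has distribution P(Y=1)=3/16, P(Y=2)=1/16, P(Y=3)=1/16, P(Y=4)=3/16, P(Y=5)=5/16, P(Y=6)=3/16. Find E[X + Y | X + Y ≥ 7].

931/107

P(X + Y ≥ 7) = 107/160.
Summing (X+Y)·P(x,y) over outcomes with X + Y ≥ 7 gives 931/160.
E[X + Y | X + Y ≥ 7] = (931/160) / (107/160) = 931/107.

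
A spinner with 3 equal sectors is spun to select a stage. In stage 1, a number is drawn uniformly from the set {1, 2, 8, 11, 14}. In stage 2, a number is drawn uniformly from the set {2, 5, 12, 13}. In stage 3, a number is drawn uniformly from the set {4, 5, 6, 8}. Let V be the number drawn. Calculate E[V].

E[V | stage 1] = (1+2+8+11+14)/5 = 36/5.
E[V | stage 2] = (2+5+12+13)/4 = 8.
E[V | stage 3] = (4+5+6+8)/4 = 23/4.
By the law of total expectation,
E[V] = (1/3)·(36/5) + (1/3)·(8) + (1/3)·(23/4) = 419/60.

419/60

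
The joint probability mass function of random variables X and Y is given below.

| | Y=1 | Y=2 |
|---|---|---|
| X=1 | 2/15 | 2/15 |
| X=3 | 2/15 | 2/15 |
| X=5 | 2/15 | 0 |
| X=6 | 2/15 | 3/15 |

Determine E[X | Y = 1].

P(Y = 1) = 8/15.
Σ X·P over the event = 1·(2/15) + 3·(2/15) + 5·(2/15) + 6·(2/15) = 2.
E[X | Y = 1] = (2) / (8/15) = 15/4.

15/4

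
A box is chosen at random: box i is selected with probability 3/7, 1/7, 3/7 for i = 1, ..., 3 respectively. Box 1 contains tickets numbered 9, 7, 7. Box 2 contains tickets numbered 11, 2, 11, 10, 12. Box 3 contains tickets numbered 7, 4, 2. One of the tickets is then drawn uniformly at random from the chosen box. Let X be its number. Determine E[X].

E[X | box 1] = (9+7+7)/3 = 23/3.
E[X | box 2] = (11+2+11+10+12)/5 = 46/5.
E[X | box 3] = (7+4+2)/3 = 13/3.
E[X] = (3/7)·(23/3) + (1/7)·(46/5) + (3/7)·(13/3) = 226/35.

226/35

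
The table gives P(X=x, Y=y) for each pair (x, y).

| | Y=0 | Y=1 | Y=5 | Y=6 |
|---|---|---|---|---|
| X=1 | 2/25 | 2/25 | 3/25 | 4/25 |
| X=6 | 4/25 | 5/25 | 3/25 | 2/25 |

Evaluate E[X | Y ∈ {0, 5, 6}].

7/2

P(Y ∈ {0, 5, 6}) = 18/25.
Σ X·P over the event = 1·(2/25) + 1·(3/25) + 1·(4/25) + 6·(4/25) + 6·(3/25) + 6·(2/25) = 63/25.
E[X | Y ∈ {0, 5, 6}] = (63/25) / (18/25) = 7/2.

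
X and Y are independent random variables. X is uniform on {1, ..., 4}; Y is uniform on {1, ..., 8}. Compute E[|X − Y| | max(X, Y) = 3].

6/5

Outcomes with max(X, Y) = 3: (1,3), (2,3), (3,1), (3,2), (3,3), each with probability 1/32.
E[|X − Y| | max(X, Y) = 3] = (2 + 1 + 2 + 1 + 0) / 5 = 6/5.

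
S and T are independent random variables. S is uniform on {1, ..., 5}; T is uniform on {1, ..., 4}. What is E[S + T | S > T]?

P(S > T) = 1/2.
Summing (S+T)·P(x,y) over outcomes with S > T gives 3.
E[S + T | S > T] = (3) / (1/2) = 6.

6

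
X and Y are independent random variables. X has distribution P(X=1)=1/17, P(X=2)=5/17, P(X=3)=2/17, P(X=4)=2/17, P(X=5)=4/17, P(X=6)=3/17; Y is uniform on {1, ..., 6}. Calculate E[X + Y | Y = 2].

P(Y = 2) = 1/6.
Summing (X+Y)·P(x,y) over outcomes with Y = 2 gives 97/102.
E[X + Y | Y = 2] = (97/102) / (1/6) = 97/17.

97/17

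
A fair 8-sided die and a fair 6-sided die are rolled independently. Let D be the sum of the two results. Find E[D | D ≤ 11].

P(D ≤ 11) = 7/8.
E[D | D ≤ 11] = (77/12) / (7/8) = 22/3.

22/3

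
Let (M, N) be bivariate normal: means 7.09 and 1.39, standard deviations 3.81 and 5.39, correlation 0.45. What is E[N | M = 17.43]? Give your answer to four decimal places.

7.9726

E[N | M=x] = μ_N + ρ(σ_N/σ_M)(x − μ_M) for jointly normal variables.
E[N | M=17.43] = 1.39 + (0.45)·(5.39/3.81)·(17.43 − (7.09)) = 1.39 + (0.636614)·(10.34) = 7.9726.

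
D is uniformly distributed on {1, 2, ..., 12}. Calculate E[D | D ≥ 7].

Given D ≥ 7, D is equally likely to be any of {7, 8, 9, 10, 11, 12}.
E[D | D ≥ 7] = (7 + 8 + 9 + 10 + 11 + 12) / 6 = 19/2.

19/2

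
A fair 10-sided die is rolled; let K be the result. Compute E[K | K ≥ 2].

6

Given K ≥ 2, K is equally likely to be any of {2, 3, 4, 5, 6, 7, 8, 9, 10}.
E[K | K ≥ 2] = (2 + 3 + 4 + 5 + 6 + 7 + 8 + 9 + 10) / 9 = 6.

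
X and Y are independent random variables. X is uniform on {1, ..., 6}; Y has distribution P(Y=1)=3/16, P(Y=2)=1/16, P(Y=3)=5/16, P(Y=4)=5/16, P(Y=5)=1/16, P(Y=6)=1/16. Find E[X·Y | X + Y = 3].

P(X + Y = 3) = 1/24.
Summing XY·P(x,y) over outcomes with X + Y = 3 gives 1/12.
E[X·Y | X + Y = 3] = (1/12) / (1/24) = 2.

2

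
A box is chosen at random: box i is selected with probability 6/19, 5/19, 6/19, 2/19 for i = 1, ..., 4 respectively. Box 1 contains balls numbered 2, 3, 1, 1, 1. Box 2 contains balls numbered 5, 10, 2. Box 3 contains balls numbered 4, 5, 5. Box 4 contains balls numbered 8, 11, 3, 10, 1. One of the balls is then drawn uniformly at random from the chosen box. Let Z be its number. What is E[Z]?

E[Z | box 1] = (2+3+1+1+1)/5 = 8/5.
E[Z | box 2] = (5+10+2)/3 = 17/3.
E[Z | box 3] = (4+5+5)/3 = 14/3.
E[Z | box 4] = (8+11+3+10+1)/5 = 33/5.
E[Z] = (6/19)·(8/5) + (5/19)·(17/3) + (6/19)·(14/3) + (2/19)·(33/5) = 1187/285.

1187/285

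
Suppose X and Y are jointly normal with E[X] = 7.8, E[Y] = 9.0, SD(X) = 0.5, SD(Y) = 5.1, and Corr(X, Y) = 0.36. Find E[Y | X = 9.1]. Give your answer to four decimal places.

The regression of Y on X has slope ρ·σ_Y/σ_X and passes through (μ_X, μ_Y).
E[Y | X=9.1] = 9.0 + (0.36)·(5.1/0.5)·(9.1 − (7.8)) = 9.0 + (3.672)·(1.3) = 13.7736.

13.7736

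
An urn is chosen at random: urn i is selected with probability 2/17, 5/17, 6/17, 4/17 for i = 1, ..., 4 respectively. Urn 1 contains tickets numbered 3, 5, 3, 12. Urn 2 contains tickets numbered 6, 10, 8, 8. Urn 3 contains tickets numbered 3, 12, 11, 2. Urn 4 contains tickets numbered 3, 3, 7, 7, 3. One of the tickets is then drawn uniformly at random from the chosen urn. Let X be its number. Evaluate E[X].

1119/170

E[X | urn 1] = (3+5+3+12)/4 = 23/4.
E[X | urn 2] = (6+10+8+8)/4 = 8.
E[X | urn 3] = (3+12+11+2)/4 = 7.
E[X | urn 4] = (3+3+7+7+3)/5 = 23/5.
E[X] = (2/17)·(23/4) + (5/17)·(8) + (6/17)·(7) + (4/17)·(23/5) = 1119/170.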